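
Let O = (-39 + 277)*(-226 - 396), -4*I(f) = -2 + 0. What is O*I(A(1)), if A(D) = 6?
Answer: -74018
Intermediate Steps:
I(f) = 1/2 (I(f) = -(-2 + 0)/4 = -1/4*(-2) = 1/2)
O = -148036 (O = 238*(-622) = -148036)
O*I(A(1)) = -148036*1/2 = -74018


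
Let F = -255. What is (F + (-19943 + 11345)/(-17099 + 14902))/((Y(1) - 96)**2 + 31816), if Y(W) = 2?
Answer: -551637/89312444 ≈ -0.0061765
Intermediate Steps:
(F + (-19943 + 11345)/(-17099 + 14902))/((Y(1) - 96)**2 + 31816) = (-255 + (-19943 + 11345)/(-17099 + 14902))/((2 - 96)**2 + 31816) = (-255 - 8598/(-2197))/((-94)**2 + 31816) = (-255 - 8598*(-1/2197))/(8836 + 31816) = (-255 + 8598/2197)/40652 = -551637/2197*1/40652 = -551637/89312444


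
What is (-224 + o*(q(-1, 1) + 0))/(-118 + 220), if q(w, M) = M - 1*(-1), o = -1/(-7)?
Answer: -261/119 ≈ -2.1933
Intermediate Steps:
o = 1/7 (o = -1*(-1/7) = 1/7 ≈ 0.14286)
q(w, M) = 1 + M (q(w, M) = M + 1 = 1 + M)
(-224 + o*(q(-1, 1) + 0))/(-118 + 220) = (-224 + ((1 + 1) + 0)/7)/(-118 + 220) = (-224 + (2 + 0)/7)/102 = (-224 + (1/7)*2)*(1/102) = (-224 + 2/7)*(1/102) = -1566/7*1/102 = -261/119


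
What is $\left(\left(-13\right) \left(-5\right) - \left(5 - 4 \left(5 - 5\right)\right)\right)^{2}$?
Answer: $3600$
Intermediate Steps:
$\left(\left(-13\right) \left(-5\right) - \left(5 - 4 \left(5 - 5\right)\right)\right)^{2} = \left(65 + \left(4 \cdot 0 - 5\right)\right)^{2} = \left(65 + \left(0 - 5\right)\right)^{2} = \left(65 - 5\right)^{2} = 60^{2} = 3600$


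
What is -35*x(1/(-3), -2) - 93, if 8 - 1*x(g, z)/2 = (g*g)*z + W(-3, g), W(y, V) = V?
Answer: -6227/9 ≈ -691.89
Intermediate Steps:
x(g, z) = 16 - 2*g - 2*z*g² (x(g, z) = 16 - 2*((g*g)*z + g) = 16 - 2*(g²*z + g) = 16 - 2*(z*g² + g) = 16 - 2*(g + z*g²) = 16 + (-2*g - 2*z*g²) = 16 - 2*g - 2*z*g²)
-35*x(1/(-3), -2) - 93 = -35*(16 - 2/(-3) - 2*(-2)*(1/(-3))²) - 93 = -35*(16 - 2*(-⅓) - 2*(-2)*(-⅓)²) - 93 = -35*(16 + ⅔ - 2*(-2)*⅑) - 93 = -35*(16 + ⅔ + 4/9) - 93 = -35*154/9 - 93 = -5390/9 - 93 = -6227/9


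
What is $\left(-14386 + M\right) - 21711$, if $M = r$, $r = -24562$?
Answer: $-60659$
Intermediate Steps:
$M = -24562$
$\left(-14386 + M\right) - 21711 = \left(-14386 - 24562\right) - 21711 = -38948 - 21711 = -60659$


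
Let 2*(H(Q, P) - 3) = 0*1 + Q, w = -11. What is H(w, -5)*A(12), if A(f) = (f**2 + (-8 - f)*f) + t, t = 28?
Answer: 170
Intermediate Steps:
A(f) = 28 + f**2 + f*(-8 - f) (A(f) = (f**2 + (-8 - f)*f) + 28 = (f**2 + f*(-8 - f)) + 28 = 28 + f**2 + f*(-8 - f))
H(Q, P) = 3 + Q/2 (H(Q, P) = 3 + (0*1 + Q)/2 = 3 + (0 + Q)/2 = 3 + Q/2)
H(w, -5)*A(12) = (3 + (1/2)*(-11))*(28 - 8*12) = (3 - 11/2)*(28 - 96) = -5/2*(-68) = 170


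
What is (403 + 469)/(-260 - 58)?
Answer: -436/159 ≈ -2.7421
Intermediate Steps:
(403 + 469)/(-260 - 58) = 872/(-318) = 872*(-1/318) = -436/159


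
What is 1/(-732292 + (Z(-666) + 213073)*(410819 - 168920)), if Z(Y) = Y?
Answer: 1/51380308601 ≈ 1.9463e-11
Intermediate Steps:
1/(-732292 + (Z(-666) + 213073)*(410819 - 168920)) = 1/(-732292 + (-666 + 213073)*(410819 - 168920)) = 1/(-732292 + 212407*241899) = 1/(-732292 + 51381040893) = 1/51380308601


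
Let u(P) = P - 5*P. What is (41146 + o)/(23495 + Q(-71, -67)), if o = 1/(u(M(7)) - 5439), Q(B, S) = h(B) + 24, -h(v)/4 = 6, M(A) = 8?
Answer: 45021953/25708229 ≈ 1.7513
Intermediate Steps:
h(v) = -24 (h(v) = -4*6 = -24)
u(P) = -4*P
Q(B, S) = 0 (Q(B, S) = -24 + 24 = 0)
o = -1/5471 (o = 1/(-4*8 - 5439) = 1/(-32 - 5439) = 1/(-5471) = -1/5471 ≈ -0.00018278)
(41146 + o)/(23495 + Q(-71, -67)) = (41146 - 1/5471)/(23495 + 0) = (225109765/5471)/23495 = (225109765/5471)*(1/23495) = 45021953/25708229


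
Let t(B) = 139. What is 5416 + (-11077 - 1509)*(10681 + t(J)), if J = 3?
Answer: -136175104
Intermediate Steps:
5416 + (-11077 - 1509)*(10681 + t(J)) = 5416 + (-11077 - 1509)*(10681 + 139) = 5416 - 12586*10820 = 5416 - 136180520 = -136175104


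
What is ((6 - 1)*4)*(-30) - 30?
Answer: -630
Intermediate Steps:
((6 - 1)*4)*(-30) - 30 = (5*4)*(-30) - 30 = 20*(-30) - 30 = -600 - 30 = -630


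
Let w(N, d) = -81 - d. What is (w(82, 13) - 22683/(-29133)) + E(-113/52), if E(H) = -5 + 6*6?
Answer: -604232/9711 ≈ -62.221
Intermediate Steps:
E(H) = 31 (E(H) = -5 + 36 = 31)
(w(82, 13) - 22683/(-29133)) + E(-113/52) = ((-81 - 1*13) - 22683/(-29133)) + 31 = ((-81 - 13) - 22683*(-1/29133)) + 31 = (-94 + 7561/9711) + 31 = -905273/9711 + 31 = -604232/9711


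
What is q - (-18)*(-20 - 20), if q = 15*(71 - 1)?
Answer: 330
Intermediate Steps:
q = 1050 (q = 15*70 = 1050)
q - (-18)*(-20 - 20) = 1050 - (-18)*(-20 - 20) = 1050 - (-18)*(-40) = 1050 - 1*720 = 1050 - 720 = 330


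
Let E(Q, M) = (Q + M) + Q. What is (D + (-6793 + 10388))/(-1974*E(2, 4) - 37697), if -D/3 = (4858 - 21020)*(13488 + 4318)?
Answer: -863345311/53489 ≈ -16141.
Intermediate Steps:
E(Q, M) = M + 2*Q (E(Q, M) = (M + Q) + Q = M + 2*Q)
D = 863341716 (D = -3*(4858 - 21020)*(13488 + 4318) = -(-48486)*17806 = -3*(-287780572) = 863341716)
(D + (-6793 + 10388))/(-1974*E(2, 4) - 37697) = (863341716 + (-6793 + 10388))/(-1974*(4 + 2*2) - 37697) = (863341716 + 3595)/(-1974*(4 + 4) - 37697) = 863345311/(-1974*8 - 37697) = 863345311/(-15792 - 37697) = 863345311/(-53489) = 863345311*(-1/53489) = -863345311/53489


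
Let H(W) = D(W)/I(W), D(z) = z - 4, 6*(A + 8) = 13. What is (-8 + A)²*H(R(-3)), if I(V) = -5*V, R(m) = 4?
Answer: 0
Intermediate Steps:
A = -35/6 (A = -8 + (⅙)*13 = -8 + 13/6 = -35/6 ≈ -5.8333)
D(z) = -4 + z
H(W) = -(-4 + W)/(5*W) (H(W) = (-4 + W)/((-5*W)) = (-4 + W)*(-1/(5*W)) = -(-4 + W)/(5*W))
(-8 + A)²*H(R(-3)) = (-8 - 35/6)²*((⅕)*(4 - 1*4)/4) = (-83/6)²*((⅕)*(¼)*(4 - 4)) = 6889*((⅕)*(¼)*0)/36 = (6889/36)*0 = 0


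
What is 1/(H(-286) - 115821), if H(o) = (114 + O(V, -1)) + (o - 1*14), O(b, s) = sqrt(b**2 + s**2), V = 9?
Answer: -116007/13457623967 - sqrt(82)/13457623967 ≈ -8.6208e-6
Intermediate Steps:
H(o) = 100 + o + sqrt(82) (H(o) = (114 + sqrt(9**2 + (-1)**2)) + (o - 1*14) = (114 + sqrt(81 + 1)) + (o - 14) = (114 + sqrt(82)) + (-14 + o) = 100 + o + sqrt(82))
1/(H(-286) - 115821) = 1/((100 - 286 + sqrt(82)) - 115821) = 1/((-186 + sqrt(82)) - 115821) = 1/(-116007 + sqrt(82))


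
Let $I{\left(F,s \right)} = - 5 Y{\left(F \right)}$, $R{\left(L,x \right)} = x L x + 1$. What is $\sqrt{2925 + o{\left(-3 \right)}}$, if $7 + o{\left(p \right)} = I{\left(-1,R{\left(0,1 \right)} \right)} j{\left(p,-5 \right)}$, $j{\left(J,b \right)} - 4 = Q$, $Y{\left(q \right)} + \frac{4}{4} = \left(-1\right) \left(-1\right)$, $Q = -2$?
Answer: $\sqrt{2918} \approx 54.018$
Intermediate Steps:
$Y{\left(q \right)} = 0$ ($Y{\left(q \right)} = -1 - -1 = -1 + 1 = 0$)
$j{\left(J,b \right)} = 2$ ($j{\left(J,b \right)} = 4 - 2 = 2$)
$R{\left(L,x \right)} = 1 + L x^{2}$ ($R{\left(L,x \right)} = L x x + 1 = L x^{2} + 1 = 1 + L x^{2}$)
$I{\left(F,s \right)} = 0$ ($I{\left(F,s \right)} = \left(-5\right) 0 = 0$)
$o{\left(p \right)} = -7$ ($o{\left(p \right)} = -7 + 0 \cdot 2 = -7 + 0 = -7$)
$\sqrt{2925 + o{\left(-3 \right)}} = \sqrt{2925 - 7} = \sqrt{2918}$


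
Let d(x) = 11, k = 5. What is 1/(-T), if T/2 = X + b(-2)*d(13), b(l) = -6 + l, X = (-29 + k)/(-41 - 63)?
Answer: 13/2282 ≈ 0.0056968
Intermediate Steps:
X = 3/13 (X = (-29 + 5)/(-41 - 63) = -24/(-104) = -24*(-1/104) = 3/13 ≈ 0.23077)
T = -2282/13 (T = 2*(3/13 + (-6 - 2)*11) = 2*(3/13 - 8*11) = 2*(3/13 - 88) = 2*(-1141/13) = -2282/13 ≈ -175.54)
1/(-T) = 1/(-1*(-2282/13)) = 1/(2282/13) = 13/2282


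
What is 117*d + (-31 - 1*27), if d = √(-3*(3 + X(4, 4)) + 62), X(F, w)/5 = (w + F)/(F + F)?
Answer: -58 + 117*√38 ≈ 663.24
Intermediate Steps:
X(F, w) = 5*(F + w)/(2*F) (X(F, w) = 5*((w + F)/(F + F)) = 5*((F + w)/((2*F))) = 5*((F + w)*(1/(2*F))) = 5*((F + w)/(2*F)) = 5*(F + w)/(2*F))
d = √38 (d = √(-3*(3 + (5/2)*(4 + 4)/4) + 62) = √(-3*(3 + (5/2)*(¼)*8) + 62) = √(-3*(3 + 5) + 62) = √(-3*8 + 62) = √(-24 + 62) = √38 ≈ 6.1644)
117*d + (-31 - 1*27) = 117*√38 + (-31 - 1*27) = 117*√38 + (-31 - 27) = 117*√38 - 58 = -58 + 117*√38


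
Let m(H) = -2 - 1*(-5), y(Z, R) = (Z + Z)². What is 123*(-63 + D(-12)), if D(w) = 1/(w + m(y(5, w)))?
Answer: -23288/3 ≈ -7762.7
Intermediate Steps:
y(Z, R) = 4*Z² (y(Z, R) = (2*Z)² = 4*Z²)
m(H) = 3 (m(H) = -2 + 5 = 3)
D(w) = 1/(3 + w) (D(w) = 1/(w + 3) = 1/(3 + w))
123*(-63 + D(-12)) = 123*(-63 + 1/(3 - 12)) = 123*(-63 + 1/(-9)) = 123*(-63 - ⅑) = 123*(-568/9) = -23288/3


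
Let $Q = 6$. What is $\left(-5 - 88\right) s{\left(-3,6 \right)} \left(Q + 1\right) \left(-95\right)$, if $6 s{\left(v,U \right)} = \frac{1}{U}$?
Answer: $\frac{20615}{12} \approx 1717.9$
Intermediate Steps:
$s{\left(v,U \right)} = \frac{1}{6 U}$
$\left(-5 - 88\right) s{\left(-3,6 \right)} \left(Q + 1\right) \left(-95\right) = \left(-5 - 88\right) \frac{1}{6 \cdot 6} \left(6 + 1\right) \left(-95\right) = - 93 \cdot \frac{1}{6} \cdot \frac{1}{6} \cdot 7 \left(-95\right) = - 93 \cdot \frac{1}{36} \cdot 7 \left(-95\right) = \left(-93\right) \frac{7}{36} \left(-95\right) = \left(- \frac{217}{12}\right) \left(-95\right) = \frac{20615}{12}$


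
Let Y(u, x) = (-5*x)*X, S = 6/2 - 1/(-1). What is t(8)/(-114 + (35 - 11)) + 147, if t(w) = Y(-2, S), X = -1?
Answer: 1321/9 ≈ 146.78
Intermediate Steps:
S = 4 (S = 6*(½) - 1*(-1) = 3 + 1 = 4)
Y(u, x) = 5*x (Y(u, x) = -5*x*(-1) = 5*x)
t(w) = 20 (t(w) = 5*4 = 20)
t(8)/(-114 + (35 - 11)) + 147 = 20/(-114 + (35 - 11)) + 147 = 20/(-114 + 24) + 147 = 20/(-90) + 147 = 20*(-1/90) + 147 = -2/9 + 147 = 1321/9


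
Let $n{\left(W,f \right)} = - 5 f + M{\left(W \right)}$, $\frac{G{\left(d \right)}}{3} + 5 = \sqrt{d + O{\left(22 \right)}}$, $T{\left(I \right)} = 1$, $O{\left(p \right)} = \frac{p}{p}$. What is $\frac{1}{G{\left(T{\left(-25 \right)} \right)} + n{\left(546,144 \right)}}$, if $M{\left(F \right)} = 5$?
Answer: $- \frac{365}{266441} - \frac{3 \sqrt{2}}{532882} \approx -0.0013779$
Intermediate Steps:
$O{\left(p \right)} = 1$
$G{\left(d \right)} = -15 + 3 \sqrt{1 + d}$ ($G{\left(d \right)} = -15 + 3 \sqrt{d + 1} = -15 + 3 \sqrt{1 + d}$)
$n{\left(W,f \right)} = 5 - 5 f$ ($n{\left(W,f \right)} = - 5 f + 5 = 5 - 5 f$)
$\frac{1}{G{\left(T{\left(-25 \right)} \right)} + n{\left(546,144 \right)}} = \frac{1}{\left(-15 + 3 \sqrt{1 + 1}\right) + \left(5 - 720\right)} = \frac{1}{\left(-15 + 3 \sqrt{2}\right) + \left(5 - 720\right)} = \frac{1}{\left(-15 + 3 \sqrt{2}\right) - 715} = \frac{1}{-730 + 3 \sqrt{2}}$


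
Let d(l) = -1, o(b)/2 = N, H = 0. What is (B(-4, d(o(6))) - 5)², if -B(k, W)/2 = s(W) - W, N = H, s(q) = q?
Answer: 25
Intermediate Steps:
N = 0
o(b) = 0 (o(b) = 2*0 = 0)
B(k, W) = 0 (B(k, W) = -2*(W - W) = -2*0 = 0)
(B(-4, d(o(6))) - 5)² = (0 - 5)² = (-5)² = 25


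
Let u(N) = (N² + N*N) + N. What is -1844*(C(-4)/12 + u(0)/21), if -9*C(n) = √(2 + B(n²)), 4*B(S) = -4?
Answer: 461/27 ≈ 17.074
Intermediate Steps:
B(S) = -1 (B(S) = (¼)*(-4) = -1)
u(N) = N + 2*N² (u(N) = (N² + N²) + N = 2*N² + N = N + 2*N²)
C(n) = -⅑ (C(n) = -√(2 - 1)/9 = -√1/9 = -⅑*1 = -⅑)
-1844*(C(-4)/12 + u(0)/21) = -1844*(-⅑/12 + (0*(1 + 2*0))/21) = -1844*(-⅑*1/12 + (0*(1 + 0))*(1/21)) = -1844*(-1/108 + (0*1)*(1/21)) = -1844*(-1/108 + 0*(1/21)) = -1844*(-1/108 + 0) = -1844*(-1/108) = 461/27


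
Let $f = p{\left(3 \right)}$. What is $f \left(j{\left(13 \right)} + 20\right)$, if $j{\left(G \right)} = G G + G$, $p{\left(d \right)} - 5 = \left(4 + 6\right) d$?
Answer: $7070$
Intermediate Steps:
$p{\left(d \right)} = 5 + 10 d$ ($p{\left(d \right)} = 5 + \left(4 + 6\right) d = 5 + 10 d$)
$f = 35$ ($f = 5 + 10 \cdot 3 = 5 + 30 = 35$)
$j{\left(G \right)} = G + G^{2}$ ($j{\left(G \right)} = G^{2} + G = G + G^{2}$)
$f \left(j{\left(13 \right)} + 20\right) = 35 \left(13 \left(1 + 13\right) + 20\right) = 35 \left(13 \cdot 14 + 20\right) = 35 \left(182 + 20\right) = 35 \cdot 202 = 7070$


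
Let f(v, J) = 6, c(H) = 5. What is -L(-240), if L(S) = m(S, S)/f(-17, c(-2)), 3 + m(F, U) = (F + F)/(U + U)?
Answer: ⅓ ≈ 0.33333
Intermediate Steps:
m(F, U) = -3 + F/U (m(F, U) = -3 + (F + F)/(U + U) = -3 + (2*F)/((2*U)) = -3 + (2*F)*(1/(2*U)) = -3 + F/U)
L(S) = -⅓ (L(S) = (-3 + S/S)/6 = (-3 + 1)*(⅙) = -2*⅙ = -⅓)
-L(-240) = -1*(-⅓) = ⅓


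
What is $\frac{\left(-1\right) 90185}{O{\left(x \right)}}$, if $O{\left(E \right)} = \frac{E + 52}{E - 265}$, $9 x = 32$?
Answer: $\frac{42441061}{100} \approx 4.2441 \cdot 10^{5}$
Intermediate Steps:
$x = \frac{32}{9}$ ($x = \frac{1}{9} \cdot 32 = \frac{32}{9} \approx 3.5556$)
$O{\left(E \right)} = \frac{52 + E}{-265 + E}$
$\frac{\left(-1\right) 90185}{O{\left(x \right)}} = \frac{\left(-1\right) 90185}{\frac{1}{-265 + \frac{32}{9}} \left(52 + \frac{32}{9}\right)} = - \frac{90185}{\frac{1}{- \frac{2353}{9}} \cdot \frac{500}{9}} = - \frac{90185}{\left(- \frac{9}{2353}\right) \frac{500}{9}} = - \frac{90185}{- \frac{500}{2353}} = \left(-90185\right) \left(- \frac{2353}{500}\right) = \frac{42441061}{100}$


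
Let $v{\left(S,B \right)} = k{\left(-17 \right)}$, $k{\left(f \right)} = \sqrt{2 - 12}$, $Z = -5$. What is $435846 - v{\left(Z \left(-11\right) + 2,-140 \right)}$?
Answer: $435846 - i \sqrt{10} \approx 4.3585 \cdot 10^{5} - 3.1623 i$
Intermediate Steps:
$k{\left(f \right)} = i \sqrt{10}$ ($k{\left(f \right)} = \sqrt{-10} = i \sqrt{10}$)
$v{\left(S,B \right)} = i \sqrt{10}$
$435846 - v{\left(Z \left(-11\right) + 2,-140 \right)} = 435846 - i \sqrt{10}$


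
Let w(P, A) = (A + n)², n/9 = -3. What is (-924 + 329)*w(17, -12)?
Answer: -904995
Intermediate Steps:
n = -27 (n = 9*(-3) = -27)
w(P, A) = (-27 + A)² (w(P, A) = (A - 27)² = (-27 + A)²)
(-924 + 329)*w(17, -12) = (-924 + 329)*(-27 - 12)² = -595*(-39)² = -595*1521 = -904995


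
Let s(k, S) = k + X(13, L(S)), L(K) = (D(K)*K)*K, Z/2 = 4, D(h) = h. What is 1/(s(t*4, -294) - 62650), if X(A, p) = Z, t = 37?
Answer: -1/62494 ≈ -1.6002e-5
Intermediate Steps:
Z = 8 (Z = 2*4 = 8)
L(K) = K³ (L(K) = (K*K)*K = K²*K = K³)
X(A, p) = 8
s(k, S) = 8 + k (s(k, S) = k + 8 = 8 + k)
1/(s(t*4, -294) - 62650) = 1/((8 + 37*4) - 62650) = 1/((8 + 148) - 62650) = 1/(156 - 62650) = 1/(-62494) = -1/62494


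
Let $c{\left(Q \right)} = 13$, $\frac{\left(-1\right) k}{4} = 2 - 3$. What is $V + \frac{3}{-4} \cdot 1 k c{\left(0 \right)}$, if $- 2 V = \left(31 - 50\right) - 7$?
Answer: $-26$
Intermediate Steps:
$k = 4$ ($k = - 4 \left(2 - 3\right) = \left(-4\right) \left(-1\right) = 4$)
$V = 13$ ($V = - \frac{\left(31 - 50\right) - 7}{2} = - \frac{-19 - 7}{2} = \left(- \frac{1}{2}\right) \left(-26\right) = 13$)
$V + \frac{3}{-4} \cdot 1 k c{\left(0 \right)} = 13 + \frac{3}{-4} \cdot 1 \cdot 4 \cdot 13 = 13 + 3 \left(- \frac{1}{4}\right) 1 \cdot 4 \cdot 13 = 13 + \left(- \frac{3}{4}\right) 1 \cdot 4 \cdot 13 = 13 + \left(- \frac{3}{4}\right) 4 \cdot 13 = 13 - 39 = -26$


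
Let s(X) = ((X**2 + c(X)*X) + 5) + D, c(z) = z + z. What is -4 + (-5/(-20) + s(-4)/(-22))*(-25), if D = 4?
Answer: 2399/44 ≈ 54.523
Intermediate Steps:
c(z) = 2*z
s(X) = 9 + 3*X**2 (s(X) = ((X**2 + (2*X)*X) + 5) + 4 = ((X**2 + 2*X**2) + 5) + 4 = (3*X**2 + 5) + 4 = (5 + 3*X**2) + 4 = 9 + 3*X**2)
-4 + (-5/(-20) + s(-4)/(-22))*(-25) = -4 + (-5/(-20) + (9 + 3*(-4)**2)/(-22))*(-25) = -4 + (-5*(-1/20) + (9 + 3*16)*(-1/22))*(-25) = -4 + (1/4 + (9 + 48)*(-1/22))*(-25) = -4 + (1/4 + 57*(-1/22))*(-25) = -4 + (1/4 - 57/22)*(-25) = -4 - 103/44*(-25) = -4 + 2575/44 = 2399/44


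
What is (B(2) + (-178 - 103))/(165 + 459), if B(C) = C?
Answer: -93/208 ≈ -0.44712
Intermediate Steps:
(B(2) + (-178 - 103))/(165 + 459) = (2 + (-178 - 103))/(165 + 459) = (2 - 281)/624 = -279*1/624 = -93/208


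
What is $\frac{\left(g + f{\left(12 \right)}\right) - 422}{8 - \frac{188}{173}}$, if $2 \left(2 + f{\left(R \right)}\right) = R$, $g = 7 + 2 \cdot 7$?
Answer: $- \frac{68681}{1196} \approx -57.426$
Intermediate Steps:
$g = 21$ ($g = 7 + 14 = 21$)
$f{\left(R \right)} = -2 + \frac{R}{2}$
$\frac{\left(g + f{\left(12 \right)}\right) - 422}{8 - \frac{188}{173}} = \frac{\left(21 + \left(-2 + \frac{1}{2} \cdot 12\right)\right) - 422}{8 - \frac{188}{173}} = \frac{\left(21 + \left(-2 + 6\right)\right) - 422}{8 - \frac{188}{173}} = \frac{\left(21 + 4\right) - 422}{8 - \frac{188}{173}} = \frac{25 - 422}{\frac{1196}{173}} = \left(-397\right) \frac{173}{1196} = - \frac{68681}{1196}$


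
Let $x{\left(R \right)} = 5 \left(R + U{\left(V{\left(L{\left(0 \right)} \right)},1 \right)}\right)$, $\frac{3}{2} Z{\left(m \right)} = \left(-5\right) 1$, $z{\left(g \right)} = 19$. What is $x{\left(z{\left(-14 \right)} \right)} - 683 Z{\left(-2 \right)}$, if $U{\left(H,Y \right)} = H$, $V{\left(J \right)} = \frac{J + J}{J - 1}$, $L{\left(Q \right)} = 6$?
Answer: $\frac{7151}{3} \approx 2383.7$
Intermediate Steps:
$V{\left(J \right)} = \frac{2 J}{-1 + J}$
$Z{\left(m \right)} = - \frac{10}{3}$ ($Z{\left(m \right)} = \frac{2 \left(\left(-5\right) 1\right)}{3} = \frac{2}{3} \left(-5\right) = - \frac{10}{3}$)
$x{\left(R \right)} = 12 + 5 R$ ($x{\left(R \right)} = 5 \left(R + 2 \cdot 6 \frac{1}{-1 + 6}\right) = 5 \left(R + 2 \cdot 6 \cdot \frac{1}{5}\right) = 5 \left(R + \frac{12}{5}\right) = 5 \left(\frac{12}{5} + R\right) = 12 + 5 R$)
$x{\left(z{\left(-14 \right)} \right)} - 683 Z{\left(-2 \right)} = \left(12 + 5 \cdot 19\right) - - \frac{6830}{3} = \left(12 + 95\right) + \frac{6830}{3} = 107 + \frac{6830}{3} = \frac{7151}{3}$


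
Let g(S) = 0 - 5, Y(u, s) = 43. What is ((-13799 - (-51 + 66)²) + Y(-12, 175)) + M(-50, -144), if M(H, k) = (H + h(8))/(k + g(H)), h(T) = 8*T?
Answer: -2083183/149 ≈ -13981.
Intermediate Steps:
g(S) = -5
M(H, k) = (64 + H)/(-5 + k) (M(H, k) = (H + 8*8)/(k - 5) = (H + 64)/(-5 + k) = (64 + H)/(-5 + k))
((-13799 - (-51 + 66)²) + Y(-12, 175)) + M(-50, -144) = ((-13799 - (-51 + 66)²) + 43) + (64 - 50)/(-5 - 144) = ((-13799 - 1*15²) + 43) + 14/(-149) = ((-13799 - 1*225) + 43) - 1/149*14 = ((-13799 - 225) + 43) - 14/149 = (-14024 + 43) - 14/149 = -13981 - 14/149 = -2083183/149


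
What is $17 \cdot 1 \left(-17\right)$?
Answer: $-289$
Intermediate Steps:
$17 \cdot 1 \left(-17\right) = 17 \left(-17\right) = -289$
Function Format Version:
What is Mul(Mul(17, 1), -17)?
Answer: -289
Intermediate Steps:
Mul(Mul(17, 1), -17) = Mul(17, -17) = -289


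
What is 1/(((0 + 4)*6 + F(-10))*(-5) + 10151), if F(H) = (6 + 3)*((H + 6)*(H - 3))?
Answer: 1/7691 ≈ 0.00013002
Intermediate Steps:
F(H) = 9*(-3 + H)*(6 + H) (F(H) = 9*((6 + H)*(-3 + H)) = 9*((-3 + H)*(6 + H)) = 9*(-3 + H)*(6 + H))
1/(((0 + 4)*6 + F(-10))*(-5) + 10151) = 1/(((0 + 4)*6 + (-162 + 9*(-10)² + 27*(-10)))*(-5) + 10151) = 1/((4*6 + (-162 + 9*100 - 270))*(-5) + 10151) = 1/((24 + (-162 + 900 - 270))*(-5) + 10151) = 1/((24 + 468)*(-5) + 10151) = 1/(492*(-5) + 10151) = 1/(-2460 + 10151) = 1/7691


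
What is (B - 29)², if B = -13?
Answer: 1764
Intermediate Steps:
(B - 29)² = (-13 - 29)² = (-42)² = 1764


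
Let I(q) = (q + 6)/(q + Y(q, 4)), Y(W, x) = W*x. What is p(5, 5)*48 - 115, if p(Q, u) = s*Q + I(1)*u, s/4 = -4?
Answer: -3619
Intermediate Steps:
I(q) = (6 + q)/(5*q) (I(q) = (q + 6)/(q + q*4) = (6 + q)/(q + 4*q) = (6 + q)/((5*q)) = (6 + q)*(1/(5*q)) = (6 + q)/(5*q))
s = -16 (s = 4*(-4) = -16)
p(Q, u) = -16*Q + 7*u/5 (p(Q, u) = -16*Q + ((⅕)*(6 + 1)/1)*u = -16*Q + ((⅕)*1*7)*u = -16*Q + 7*u/5)
p(5, 5)*48 - 115 = (-16*5 + (7/5)*5)*48 - 115 = (-80 + 7)*48 - 115 = -73*48 - 115 = -3504 - 115 = -3619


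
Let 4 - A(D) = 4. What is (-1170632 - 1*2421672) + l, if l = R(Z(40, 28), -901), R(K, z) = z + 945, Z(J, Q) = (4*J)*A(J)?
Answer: -3592260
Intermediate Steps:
A(D) = 0 (A(D) = 4 - 1*4 = 4 - 4 = 0)
Z(J, Q) = 0 (Z(J, Q) = (4*J)*0 = 0)
R(K, z) = 945 + z
l = 44 (l = 945 - 901 = 44)
(-1170632 - 1*2421672) + l = (-1170632 - 1*2421672) + 44 = (-1170632 - 2421672) + 44 = -3592304 + 44 = -3592260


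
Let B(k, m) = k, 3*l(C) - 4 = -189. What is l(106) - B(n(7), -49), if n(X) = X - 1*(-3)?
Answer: -215/3 ≈ -71.667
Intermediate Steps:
l(C) = -185/3 (l(C) = 4/3 + (1/3)*(-189) = 4/3 - 63 = -185/3)
n(X) = 3 + X (n(X) = X + 3 = 3 + X)
l(106) - B(n(7), -49) = -185/3 - (3 + 7) = -185/3 - 1*10 = -185/3 - 10 = -215/3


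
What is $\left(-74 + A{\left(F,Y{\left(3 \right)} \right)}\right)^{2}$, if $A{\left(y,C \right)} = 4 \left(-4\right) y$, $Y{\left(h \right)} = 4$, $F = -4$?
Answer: $100$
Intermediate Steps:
$A{\left(y,C \right)} = - 16 y$
$\left(-74 + A{\left(F,Y{\left(3 \right)} \right)}\right)^{2} = \left(-74 - -64\right)^{2} = \left(-74 + 64\right)^{2} = \left(-10\right)^{2} = 100$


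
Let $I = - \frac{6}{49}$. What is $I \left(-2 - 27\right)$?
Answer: $\frac{174}{49} \approx 3.551$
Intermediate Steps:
$I = - \frac{6}{49} \approx -0.12245$
$I \left(-2 - 27\right) = - \frac{6 \left(-2 - 27\right)}{49} = \left(- \frac{6}{49}\right) \left(-29\right) = \frac{174}{49}$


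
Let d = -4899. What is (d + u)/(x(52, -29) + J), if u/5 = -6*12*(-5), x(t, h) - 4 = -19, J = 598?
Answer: -3099/583 ≈ -5.3156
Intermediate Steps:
x(t, h) = -15 (x(t, h) = 4 - 19 = -15)
u = 1800 (u = 5*(-6*12*(-5)) = 5*(-72*(-5)) = 5*360 = 1800)
(d + u)/(x(52, -29) + J) = (-4899 + 1800)/(-15 + 598) = -3099/583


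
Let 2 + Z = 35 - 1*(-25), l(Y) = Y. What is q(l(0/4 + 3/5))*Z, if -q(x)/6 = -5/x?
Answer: 2900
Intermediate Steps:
Z = 58 (Z = -2 + (35 - 1*(-25)) = -2 + (35 + 25) = -2 + 60 = 58)
q(x) = 30/x (q(x) = -(-30)/x = 30/x)
q(l(0/4 + 3/5))*Z = (30/(0/4 + 3/5))*58 = (30/(0*(¼) + 3*(⅕)))*58 = (30/(0 + ⅗))*58 = (30/(⅗))*58 = (30*(5/3))*58 = 50*58 = 2900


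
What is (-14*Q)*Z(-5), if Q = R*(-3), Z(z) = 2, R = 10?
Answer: 840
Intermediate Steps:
Q = -30 (Q = 10*(-3) = -30)
(-14*Q)*Z(-5) = -14*(-30)*2 = 420*2 = 840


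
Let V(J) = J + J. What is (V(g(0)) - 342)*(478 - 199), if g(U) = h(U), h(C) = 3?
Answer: -93744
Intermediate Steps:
g(U) = 3
V(J) = 2*J
(V(g(0)) - 342)*(478 - 199) = (2*3 - 342)*(478 - 199) = (6 - 342)*279 = -336*279 = -93744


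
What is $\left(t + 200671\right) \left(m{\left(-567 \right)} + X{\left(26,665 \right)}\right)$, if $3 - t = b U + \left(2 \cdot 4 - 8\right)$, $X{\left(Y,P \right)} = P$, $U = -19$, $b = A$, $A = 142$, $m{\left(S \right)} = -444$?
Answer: $44945212$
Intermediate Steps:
$b = 142$
$t = 2701$ ($t = 3 - \left(142 \left(-19\right) + \left(2 \cdot 4 - 8\right)\right) = 3 - \left(-2698 + \left(8 - 8\right)\right) = 3 - \left(-2698 + 0\right) = 3 - -2698 = 3 + 2698 = 2701$)
$\left(t + 200671\right) \left(m{\left(-567 \right)} + X{\left(26,665 \right)}\right) = \left(2701 + 200671\right) \left(-444 + 665\right) = 203372 \cdot 221 = 44945212$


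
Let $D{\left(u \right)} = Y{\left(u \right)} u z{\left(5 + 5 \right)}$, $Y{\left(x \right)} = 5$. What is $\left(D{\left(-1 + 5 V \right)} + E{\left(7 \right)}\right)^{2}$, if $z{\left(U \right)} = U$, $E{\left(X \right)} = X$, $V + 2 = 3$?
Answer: $42849$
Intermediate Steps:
$V = 1$ ($V = -2 + 3 = 1$)
$D{\left(u \right)} = 50 u$ ($D{\left(u \right)} = 5 u \left(5 + 5\right) = 5 u 10 = 50 u$)
$\left(D{\left(-1 + 5 V \right)} + E{\left(7 \right)}\right)^{2} = \left(50 \left(-1 + 5 \cdot 1\right) + 7\right)^{2} = \left(50 \left(-1 + 5\right) + 7\right)^{2} = \left(50 \cdot 4 + 7\right)^{2} = \left(200 + 7\right)^{2} = 207^{2} = 42849$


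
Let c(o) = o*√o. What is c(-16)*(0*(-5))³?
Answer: 0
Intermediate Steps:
c(o) = o^(3/2)
c(-16)*(0*(-5))³ = (-16)^(3/2)*(0*(-5))³ = -64*I*0³ = -64*I*0 = 0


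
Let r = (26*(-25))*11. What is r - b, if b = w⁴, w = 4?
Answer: -7406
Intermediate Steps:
r = -7150 (r = -650*11 = -7150)
b = 256 (b = 4⁴ = 256)
r - b = -7150 - 1*256 = -7150 - 256 = -7406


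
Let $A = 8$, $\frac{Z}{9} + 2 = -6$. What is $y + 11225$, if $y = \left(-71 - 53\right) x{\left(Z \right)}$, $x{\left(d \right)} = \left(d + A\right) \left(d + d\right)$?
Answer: $-1131559$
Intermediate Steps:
$Z = -72$ ($Z = -18 + 9 \left(-6\right) = -18 - 54 = -72$)
$x{\left(d \right)} = 2 d \left(8 + d\right)$ ($x{\left(d \right)} = \left(d + 8\right) \left(d + d\right) = \left(8 + d\right) 2 d = 2 d \left(8 + d\right)$)
$y = -1142784$ ($y = \left(-71 - 53\right) 2 \left(-72\right) \left(8 - 72\right) = - 124 \cdot 2 \left(-72\right) \left(-64\right) = \left(-124\right) 9216 = -1142784$)
$y + 11225 = -1142784 + 11225 = -1131559$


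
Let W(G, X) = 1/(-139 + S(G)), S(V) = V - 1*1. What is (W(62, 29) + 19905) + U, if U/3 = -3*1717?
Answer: 347255/78 ≈ 4452.0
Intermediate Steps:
S(V) = -1 + V (S(V) = V - 1 = -1 + V)
U = -15453 (U = 3*(-3*1717) = 3*(-5151) = -15453)
W(G, X) = 1/(-140 + G) (W(G, X) = 1/(-139 + (-1 + G)) = 1/(-140 + G))
(W(62, 29) + 19905) + U = (1/(-140 + 62) + 19905) - 15453 = (1/(-78) + 19905) - 15453 = (-1/78 + 19905) - 15453 = 1552589/78 - 15453 = 347255/78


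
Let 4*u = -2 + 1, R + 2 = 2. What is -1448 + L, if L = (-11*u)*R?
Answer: -1448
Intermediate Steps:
R = 0 (R = -2 + 2 = 0)
u = -1/4 (u = (-2 + 1)/4 = (1/4)*(-1) = -1/4 ≈ -0.25000)
L = 0 (L = -11*(-1/4)*0 = (11/4)*0 = 0)
-1448 + L = -1448 + 0 = -1448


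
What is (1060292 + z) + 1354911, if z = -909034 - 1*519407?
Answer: 986762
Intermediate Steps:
z = -1428441 (z = -909034 - 519407 = -1428441)
(1060292 + z) + 1354911 = (1060292 - 1428441) + 1354911 = -368149 + 1354911 = 986762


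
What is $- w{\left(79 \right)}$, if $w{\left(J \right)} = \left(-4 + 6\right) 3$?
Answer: $-6$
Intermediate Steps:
$w{\left(J \right)} = 6$ ($w{\left(J \right)} = 2 \cdot 3 = 6$)
$- w{\left(79 \right)} = \left(-1\right) 6 = -6$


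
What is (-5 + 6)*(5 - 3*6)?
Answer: -13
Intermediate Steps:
(-5 + 6)*(5 - 3*6) = 1*(5 - 18) = 1*(-13) = -13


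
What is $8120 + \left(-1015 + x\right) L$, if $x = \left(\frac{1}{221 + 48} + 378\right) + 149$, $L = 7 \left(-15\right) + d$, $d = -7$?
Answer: $\frac{16886632}{269} \approx 62776.0$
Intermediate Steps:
$L = -112$ ($L = 7 \left(-15\right) - 7 = -105 - 7 = -112$)
$x = \frac{141764}{269}$ ($x = \left(\frac{1}{269} + 378\right) + 149 = \frac{101683}{269} + 149 = \frac{141764}{269} \approx 527.0$)
$8120 + \left(-1015 + x\right) L = 8120 + \left(-1015 + \frac{141764}{269}\right) \left(-112\right) = 8120 - - \frac{14702352}{269} = 8120 + \frac{14702352}{269} = \frac{16886632}{269}$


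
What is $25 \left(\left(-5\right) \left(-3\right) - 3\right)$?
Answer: $300$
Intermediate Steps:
$25 \left(\left(-5\right) \left(-3\right) - 3\right) = 25 \left(15 - 3\right) = 25 \cdot 12 = 300$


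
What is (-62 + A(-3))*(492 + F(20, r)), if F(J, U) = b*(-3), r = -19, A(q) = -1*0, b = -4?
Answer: -31248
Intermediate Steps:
A(q) = 0
F(J, U) = 12 (F(J, U) = -4*(-3) = 12)
(-62 + A(-3))*(492 + F(20, r)) = (-62 + 0)*(492 + 12) = -62*504 = -31248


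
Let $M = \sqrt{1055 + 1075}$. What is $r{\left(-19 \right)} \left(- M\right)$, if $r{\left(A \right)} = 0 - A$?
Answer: $- 19 \sqrt{2130} \approx -876.89$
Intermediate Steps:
$M = \sqrt{2130} \approx 46.152$
$r{\left(A \right)} = - A$
$r{\left(-19 \right)} \left(- M\right) = \left(-1\right) \left(-19\right) \left(- \sqrt{2130}\right) = 19 \left(- \sqrt{2130}\right) = - 19 \sqrt{2130}$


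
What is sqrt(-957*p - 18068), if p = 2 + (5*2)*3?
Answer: 2*I*sqrt(12173) ≈ 220.66*I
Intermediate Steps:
p = 32 (p = 2 + 10*3 = 2 + 30 = 32)
sqrt(-957*p - 18068) = sqrt(-957*32 - 18068) = sqrt(-30624 - 18068) = sqrt(-48692) = 2*I*sqrt(12173)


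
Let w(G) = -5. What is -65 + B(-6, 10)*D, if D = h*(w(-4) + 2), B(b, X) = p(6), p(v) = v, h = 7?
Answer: -191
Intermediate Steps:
B(b, X) = 6
D = -21 (D = 7*(-5 + 2) = 7*(-3) = -21)
-65 + B(-6, 10)*D = -65 + 6*(-21) = -65 - 126 = -191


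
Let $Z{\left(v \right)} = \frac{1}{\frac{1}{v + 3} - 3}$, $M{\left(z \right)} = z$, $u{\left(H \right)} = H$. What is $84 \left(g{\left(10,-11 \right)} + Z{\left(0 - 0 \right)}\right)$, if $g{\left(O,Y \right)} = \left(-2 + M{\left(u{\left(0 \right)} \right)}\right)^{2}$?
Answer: $\frac{609}{2} \approx 304.5$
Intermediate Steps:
$g{\left(O,Y \right)} = 4$ ($g{\left(O,Y \right)} = \left(-2 + 0\right)^{2} = \left(-2\right)^{2} = 4$)
$Z{\left(v \right)} = \frac{1}{-3 + \frac{1}{3 + v}}$ ($Z{\left(v \right)} = \frac{1}{\frac{1}{3 + v} - 3} = \frac{1}{-3 + \frac{1}{3 + v}}$)
$84 \left(g{\left(10,-11 \right)} + Z{\left(0 - 0 \right)}\right) = 84 \left(4 + \frac{-3 - \left(0 - 0\right)}{8 + 3 \left(0 - 0\right)}\right) = 84 \left(4 + \frac{-3 - \left(0 + 0\right)}{8 + 3 \left(0 + 0\right)}\right) = 84 \left(4 + \frac{-3 - 0}{8 + 3 \cdot 0}\right) = 84 \left(4 + \frac{-3 + 0}{8 + 0}\right) = 84 \left(4 + \frac{1}{8} \left(-3\right)\right) = 84 \left(4 - \frac{3}{8}\right) = 84 \cdot \frac{29}{8} = \frac{609}{2}$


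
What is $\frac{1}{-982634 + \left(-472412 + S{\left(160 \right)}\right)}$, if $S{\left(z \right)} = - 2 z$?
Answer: $- \frac{1}{1455366} \approx -6.8711 \cdot 10^{-7}$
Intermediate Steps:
$\frac{1}{-982634 + \left(-472412 + S{\left(160 \right)}\right)} = \frac{1}{-982634 - 472732} = \frac{1}{-1455366} = - \frac{1}{1455366}$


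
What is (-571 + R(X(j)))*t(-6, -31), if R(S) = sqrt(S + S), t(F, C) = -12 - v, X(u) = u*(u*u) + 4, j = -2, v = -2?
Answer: 5710 - 20*I*sqrt(2) ≈ 5710.0 - 28.284*I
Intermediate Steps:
X(u) = 4 + u**3 (X(u) = u*u**2 + 4 = u**3 + 4 = 4 + u**3)
t(F, C) = -10 (t(F, C) = -12 - 1*(-2) = -12 + 2 = -10)
R(S) = sqrt(2)*sqrt(S) (R(S) = sqrt(2*S) = sqrt(2)*sqrt(S))
(-571 + R(X(j)))*t(-6, -31) = (-571 + sqrt(2)*sqrt(4 + (-2)**3))*(-10) = (-571 + sqrt(2)*sqrt(4 - 8))*(-10) = (-571 + sqrt(2)*sqrt(-4))*(-10) = (-571 + sqrt(2)*(2*I))*(-10) = (-571 + 2*I*sqrt(2))*(-10) = 5710 - 20*I*sqrt(2)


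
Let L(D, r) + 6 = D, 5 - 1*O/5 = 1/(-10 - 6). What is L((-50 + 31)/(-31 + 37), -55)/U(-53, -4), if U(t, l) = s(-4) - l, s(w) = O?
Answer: -440/1407 ≈ -0.31272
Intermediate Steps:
O = 405/16 (O = 25 - 5/(-10 - 6) = 25 - 5/(-16) = 25 - 5*(-1/16) = 25 + 5/16 = 405/16 ≈ 25.313)
s(w) = 405/16
L(D, r) = -6 + D
U(t, l) = 405/16 - l
L((-50 + 31)/(-31 + 37), -55)/U(-53, -4) = (-6 + (-50 + 31)/(-31 + 37))/(405/16 - 1*(-4)) = (-6 - 19/6)/(405/16 + 4) = (-6 - 19*⅙)/(469/16) = (-6 - 19/6)*(16/469) = -55/6*16/469 = -440/1407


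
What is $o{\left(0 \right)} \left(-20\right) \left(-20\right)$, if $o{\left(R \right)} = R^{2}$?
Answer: $0$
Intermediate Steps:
$o{\left(0 \right)} \left(-20\right) \left(-20\right) = 0^{2} \left(-20\right) \left(-20\right) = 0 \left(-20\right) \left(-20\right) = 0 \left(-20\right) = 0$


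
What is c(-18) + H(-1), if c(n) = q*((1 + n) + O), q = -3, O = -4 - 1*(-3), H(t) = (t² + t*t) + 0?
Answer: 56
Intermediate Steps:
H(t) = 2*t² (H(t) = (t² + t²) + 0 = 2*t² + 0 = 2*t²)
O = -1 (O = -4 + 3 = -1)
c(n) = -3*n (c(n) = -3*((1 + n) - 1) = -3*n)
c(-18) + H(-1) = -3*(-18) + 2*(-1)² = 54 + 2*1 = 54 + 2 = 56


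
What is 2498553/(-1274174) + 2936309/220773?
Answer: 3189755542297/281303216502 ≈ 11.339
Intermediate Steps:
2498553/(-1274174) + 2936309/220773 = 2498553*(-1/1274174) + 2936309*(1/220773) = -2498553/1274174 + 2936309/220773 = 3189755542297/281303216502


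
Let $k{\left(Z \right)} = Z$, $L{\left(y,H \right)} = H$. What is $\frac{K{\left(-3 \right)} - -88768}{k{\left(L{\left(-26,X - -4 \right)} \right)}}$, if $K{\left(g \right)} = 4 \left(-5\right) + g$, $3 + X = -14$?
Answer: $- \frac{88745}{13} \approx -6826.5$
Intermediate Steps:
$X = -17$ ($X = -3 - 14 = -17$)
$K{\left(g \right)} = -20 + g$
$\frac{K{\left(-3 \right)} - -88768}{k{\left(L{\left(-26,X - -4 \right)} \right)}} = \frac{\left(-20 - 3\right) - -88768}{-17 - -4} = \frac{-23 + 88768}{-17 + 4} = \frac{88745}{-13} = 88745 \left(- \frac{1}{13}\right) = - \frac{88745}{13}$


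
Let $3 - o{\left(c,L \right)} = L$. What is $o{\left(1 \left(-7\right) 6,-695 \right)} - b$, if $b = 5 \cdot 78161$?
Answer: $-390107$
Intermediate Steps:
$o{\left(c,L \right)} = 3 - L$
$b = 390805$
$o{\left(1 \left(-7\right) 6,-695 \right)} - b = \left(3 - -695\right) - 390805 = \left(3 + 695\right) - 390805 = 698 - 390805 = -390107$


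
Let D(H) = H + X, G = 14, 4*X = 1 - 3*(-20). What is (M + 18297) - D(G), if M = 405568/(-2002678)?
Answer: 73168030933/4005356 ≈ 18268.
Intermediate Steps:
X = 61/4 (X = (1 - 3*(-20))/4 = (1 + 60)/4 = (¼)*61 = 61/4 ≈ 15.250)
M = -202784/1001339 (M = 405568*(-1/2002678) = -202784/1001339 ≈ -0.20251)
D(H) = 61/4 + H (D(H) = H + 61/4 = 61/4 + H)
(M + 18297) - D(G) = (-202784/1001339 + 18297) - (61/4 + 14) = 18321296899/1001339 - 1*117/4 = 18321296899/1001339 - 117/4 = 73168030933/4005356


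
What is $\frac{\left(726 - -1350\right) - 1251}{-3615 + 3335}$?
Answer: $- \frac{165}{56} \approx -2.9464$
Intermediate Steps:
$\frac{\left(726 - -1350\right) - 1251}{-3615 + 3335} = \frac{\left(726 + 1350\right) - 1251}{-280} = \left(2076 - 1251\right) \left(- \frac{1}{280}\right) = 825 \left(- \frac{1}{280}\right) = - \frac{165}{56}$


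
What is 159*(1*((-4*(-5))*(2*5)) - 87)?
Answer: 17967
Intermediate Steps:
159*(1*((-4*(-5))*(2*5)) - 87) = 159*(1*(20*10) - 87) = 159*(1*200 - 87) = 159*(200 - 87) = 159*113 = 17967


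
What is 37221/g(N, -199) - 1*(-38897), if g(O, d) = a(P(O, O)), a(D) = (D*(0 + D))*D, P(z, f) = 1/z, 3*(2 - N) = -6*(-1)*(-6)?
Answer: 102173321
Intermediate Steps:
N = 14 (N = 2 - (-6*(-1))*(-6)/3 = 2 - 2*(-6) = 2 - ⅓*(-36) = 2 + 12 = 14)
a(D) = D³ (a(D) = (D*D)*D = D²*D = D³)
g(O, d) = O⁻³ (g(O, d) = (1/O)³ = O⁻³)
37221/g(N, -199) - 1*(-38897) = 37221/(14⁻³) - 1*(-38897) = 37221/(1/2744) + 38897 = 37221*2744 + 38897 = 102134424 + 38897 = 102173321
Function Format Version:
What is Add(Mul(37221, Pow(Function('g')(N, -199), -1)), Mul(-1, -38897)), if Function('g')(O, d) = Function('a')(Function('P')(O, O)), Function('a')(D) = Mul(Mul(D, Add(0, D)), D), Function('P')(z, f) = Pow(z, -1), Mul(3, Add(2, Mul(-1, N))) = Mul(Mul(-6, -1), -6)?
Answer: 102173321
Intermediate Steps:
N = 14 (N = Add(2, Mul(Rational(-1, 3), Mul(Mul(-6, -1), -6))) = Add(2, Mul(Rational(-1, 3), Mul(6, -6))) = Add(2, Mul(Rational(-1, 3), -36)) = Add(2, 12) = 14)
Function('a')(D) = Pow(D, 3) (Function('a')(D) = Mul(Mul(D, D), D) = Mul(Pow(D, 2), D) = Pow(D, 3))
Function('g')(O, d) = Pow(O, -3) (Function('g')(O, d) = Pow(Pow(O, -1), 3) = Pow(O, -3))
Add(Mul(37221, Pow(Function('g')(N, -199), -1)), Mul(-1, -38897)) = Add(Mul(37221, Pow(Pow(14, -3), -1)), Mul(-1, -38897)) = Add(Mul(37221, Pow(Rational(1, 2744), -1)), 38897) = Add(Mul(37221, 2744), 38897) = Add(102134424, 38897) = 102173321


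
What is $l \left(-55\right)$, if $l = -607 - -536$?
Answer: $3905$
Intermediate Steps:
$l = -71$ ($l = -607 + 536 = -71$)
$l \left(-55\right) = \left(-71\right) \left(-55\right) = 3905$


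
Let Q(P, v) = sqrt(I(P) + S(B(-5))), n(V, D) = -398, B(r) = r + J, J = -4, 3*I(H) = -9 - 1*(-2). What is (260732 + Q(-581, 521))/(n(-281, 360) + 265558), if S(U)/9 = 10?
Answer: 65183/66290 + sqrt(789)/795480 ≈ 0.98334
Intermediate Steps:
I(H) = -7/3 (I(H) = (-9 - 1*(-2))/3 = (-9 + 2)/3 = (1/3)*(-7) = -7/3)
B(r) = -4 + r (B(r) = r - 4 = -4 + r)
S(U) = 90 (S(U) = 9*10 = 90)
Q(P, v) = sqrt(789)/3 (Q(P, v) = sqrt(-7/3 + 90) = sqrt(263/3) = sqrt(789)/3)
(260732 + Q(-581, 521))/(n(-281, 360) + 265558) = (260732 + sqrt(789)/3)/(-398 + 265558) = (260732 + sqrt(789)/3)/265160 = (260732 + sqrt(789)/3)*(1/265160) = 65183/66290 + sqrt(789)/795480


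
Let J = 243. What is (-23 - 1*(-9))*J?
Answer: -3402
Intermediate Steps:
(-23 - 1*(-9))*J = (-23 - 1*(-9))*243 = (-23 + 9)*243 = -14*243 = -3402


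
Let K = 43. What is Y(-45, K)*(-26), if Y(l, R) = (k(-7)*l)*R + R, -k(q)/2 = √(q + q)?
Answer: -1118 - 100620*I*√14 ≈ -1118.0 - 3.7649e+5*I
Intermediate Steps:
k(q) = -2*√2*√q (k(q) = -2*√(q + q) = -2*√2*√q)
Y(l, R) = R - 2*I*R*l*√14 (Y(l, R) = ((-2*√2*√(-7))*l)*R + R = ((-2*√2*I*√7)*l)*R + R = ((-2*I*√14)*l)*R + R = (-2*I*l*√14)*R + R = -2*I*R*l*√14 + R = R - 2*I*R*l*√14)
Y(-45, K)*(-26) = (43*(1 - 2*I*(-45)*√14))*(-26) = (43*(1 + 90*I*√14))*(-26) = (43 + 3870*I*√14)*(-26) = -1118 - 100620*I*√14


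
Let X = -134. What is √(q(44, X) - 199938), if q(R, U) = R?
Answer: I*√199894 ≈ 447.1*I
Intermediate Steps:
√(q(44, X) - 199938) = √(44 - 199938) = √(-199894) = I*√199894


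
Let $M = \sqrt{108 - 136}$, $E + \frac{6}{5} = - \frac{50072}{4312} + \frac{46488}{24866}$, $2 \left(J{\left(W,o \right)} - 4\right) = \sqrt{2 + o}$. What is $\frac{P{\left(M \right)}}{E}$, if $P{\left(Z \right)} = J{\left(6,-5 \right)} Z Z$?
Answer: $\frac{341161520}{33332407} + \frac{42645190 i \sqrt{3}}{33332407} \approx 10.235 + 2.216 i$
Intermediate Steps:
$J{\left(W,o \right)} = 4 + \frac{\sqrt{2 + o}}{2}$
$E = - \frac{33332407}{3046085}$ ($E = - \frac{6}{5} + \left(- \frac{50072}{4312} + \frac{46488}{24866}\right) = - \frac{6}{5} + \left(\left(-50072\right) \frac{1}{4312} + 46488 \cdot \frac{1}{24866}\right) = - \frac{6}{5} + \left(- \frac{569}{49} + \frac{23244}{12433}\right) = - \frac{6}{5} - \frac{5935421}{609217} = - \frac{33332407}{3046085} \approx -10.943$)
$M = 2 i \sqrt{7}$ ($M = \sqrt{-28} = 2 i \sqrt{7} \approx 5.2915 i$)
$P{\left(Z \right)} = Z^{2} \left(4 + \frac{i \sqrt{3}}{2}\right)$ ($P{\left(Z \right)} = \left(4 + \frac{\sqrt{2 - 5}}{2}\right) Z Z = \left(4 + \frac{\sqrt{-3}}{2}\right) Z Z = \left(4 + \frac{i \sqrt{3}}{2}\right) Z Z = Z \left(4 + \frac{i \sqrt{3}}{2}\right) Z = Z^{2} \left(4 + \frac{i \sqrt{3}}{2}\right)$)
$\frac{P{\left(M \right)}}{E} = \frac{\frac{1}{2} \left(2 i \sqrt{7}\right)^{2} \left(8 + i \sqrt{3}\right)}{- \frac{33332407}{3046085}} = \frac{1}{2} \left(-28\right) \left(8 + i \sqrt{3}\right) \left(- \frac{3046085}{33332407}\right) = \left(-112 - 14 i \sqrt{3}\right) \left(- \frac{3046085}{33332407}\right) = \frac{341161520}{33332407} + \frac{42645190 i \sqrt{3}}{33332407}$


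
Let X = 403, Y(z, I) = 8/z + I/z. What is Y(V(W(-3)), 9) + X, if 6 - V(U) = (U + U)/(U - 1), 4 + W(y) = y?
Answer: 407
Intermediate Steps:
W(y) = -4 + y
V(U) = 6 - 2*U/(-1 + U) (V(U) = 6 - (U + U)/(U - 1) = 6 - 2*U/(-1 + U))
Y(V(W(-3)), 9) + X = (8 + 9)/((2*(-3 + 2*(-4 - 3))/(-1 + (-4 - 3)))) + 403 = 17/(2*(-3 + 2*(-7))/(-1 - 7)) + 403 = 17/(2*(-3 - 14)/(-8)) + 403 = 17/(2*(-⅛)*(-17)) + 403 = 17/(17/4) + 403 = (4/17)*17 + 403 = 4 + 403 = 407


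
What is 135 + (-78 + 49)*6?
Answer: -39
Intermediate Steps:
135 + (-78 + 49)*6 = 135 - 29*6 = 135 - 174 = -39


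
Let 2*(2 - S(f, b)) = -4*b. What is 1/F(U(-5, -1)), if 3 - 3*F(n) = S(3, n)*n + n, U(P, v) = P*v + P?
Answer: 1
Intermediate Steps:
S(f, b) = 2 + 2*b (S(f, b) = 2 - (-2)*b = 2 + 2*b)
U(P, v) = P + P*v
F(n) = 1 - n/3 - n*(2 + 2*n)/3 (F(n) = 1 - ((2 + 2*n)*n + n)/3 = 1 - (n*(2 + 2*n) + n)/3 = 1 - (n + n*(2 + 2*n))/3 = 1 + (-n/3 - n*(2 + 2*n)/3) = 1 - n/3 - n*(2 + 2*n)/3)
1/F(U(-5, -1)) = 1/(1 - (-5)*(1 - 1) - 2*25*(1 - 1)²/3) = 1/(1 - (-5)*0 - 2*(-5*0)²/3) = 1/(1 - 1*0 - ⅔*0²) = 1/(1 + 0 - ⅔*0) = 1/(1 + 0 + 0) = 1/1 = 1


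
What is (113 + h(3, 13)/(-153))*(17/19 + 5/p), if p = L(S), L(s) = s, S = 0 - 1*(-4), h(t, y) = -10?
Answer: 2819737/11628 ≈ 242.50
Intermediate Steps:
S = 4 (S = 0 + 4 = 4)
p = 4
(113 + h(3, 13)/(-153))*(17/19 + 5/p) = (113 - 10/(-153))*(17/19 + 5/4) = (113 - 10*(-1/153))*(17*(1/19) + 5*(1/4)) = (113 + 10/153)*(17/19 + 5/4) = (17299/153)*(163/76) = 2819737/11628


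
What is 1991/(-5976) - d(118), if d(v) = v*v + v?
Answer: -83916983/5976 ≈ -14042.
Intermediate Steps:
d(v) = v + v² (d(v) = v² + v = v + v²)
1991/(-5976) - d(118) = 1991/(-5976) - 118*(1 + 118) = 1991*(-1/5976) - 118*119 = -1991/5976 - 1*14042 = -1991/5976 - 14042 = -83916983/5976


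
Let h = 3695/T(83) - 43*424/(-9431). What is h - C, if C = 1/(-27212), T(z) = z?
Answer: 989450899585/21300818876 ≈ 46.451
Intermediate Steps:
C = -1/27212 ≈ -3.6748e-5
h = 36360801/782773 (h = 3695/83 - 43*424/(-9431) = 3695*(1/83) - 18232*(-1/9431) = 3695/83 + 18232/9431 = 36360801/782773 ≈ 46.451)
h - C = 36360801/782773 - 1*(-1/27212) = 36360801/782773 + 1/27212 = 989450899585/21300818876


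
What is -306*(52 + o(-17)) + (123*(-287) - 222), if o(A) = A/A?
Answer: -51741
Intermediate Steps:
o(A) = 1
-306*(52 + o(-17)) + (123*(-287) - 222) = -306*(52 + 1) + (123*(-287) - 222) = -306*53 + (-35301 - 222) = -16218 - 35523 = -51741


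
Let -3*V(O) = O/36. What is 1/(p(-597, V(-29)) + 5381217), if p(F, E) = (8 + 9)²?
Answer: 1/5381506 ≈ 1.8582e-7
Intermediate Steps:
V(O) = -O/108 (V(O) = -O/(3*36) = -O/108)
p(F, E) = 289 (p(F, E) = 17² = 289)
1/(p(-597, V(-29)) + 5381217) = 1/(289 + 5381217) = 1/5381506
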